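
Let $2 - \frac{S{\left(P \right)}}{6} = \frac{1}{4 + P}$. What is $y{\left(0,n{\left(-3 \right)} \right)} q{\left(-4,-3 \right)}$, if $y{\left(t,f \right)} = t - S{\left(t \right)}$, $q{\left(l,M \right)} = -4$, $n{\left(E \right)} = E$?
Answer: $42$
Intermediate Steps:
$S{\left(P \right)} = 12 - \frac{6}{4 + P}$
$y{\left(t,f \right)} = t - \frac{6 \left(7 + 2 t\right)}{4 + t}$
$y{\left(0,n{\left(-3 \right)} \right)} q{\left(-4,-3 \right)} = \frac{-42 + 0^{2} - 0}{4 + 0} \left(-4\right) = \frac{-42 + 0 + 0}{4} \left(-4\right) = \frac{1}{4} \left(-42\right) \left(-4\right) = \left(- \frac{21}{2}\right) \left(-4\right) = 42$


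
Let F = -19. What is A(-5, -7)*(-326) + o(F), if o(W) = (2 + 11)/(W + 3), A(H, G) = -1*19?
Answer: 99091/16 ≈ 6193.2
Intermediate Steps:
A(H, G) = -19
o(W) = 13/(3 + W)
A(-5, -7)*(-326) + o(F) = -19*(-326) + 13/(3 - 19) = 6194 + 13/(-16) = 6194 + 13*(-1/16) = 6194 - 13/16 = 99091/16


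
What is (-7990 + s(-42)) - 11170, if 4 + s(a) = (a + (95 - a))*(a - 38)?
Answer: -26764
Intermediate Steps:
s(a) = -3614 + 95*a (s(a) = -4 + (a + (95 - a))*(a - 38) = -4 + 95*(-38 + a) = -4 + (-3610 + 95*a) = -3614 + 95*a)
(-7990 + s(-42)) - 11170 = (-7990 + (-3614 + 95*(-42))) - 11170 = (-7990 + (-3614 - 3990)) - 11170 = (-7990 - 7604) - 11170 = -15594 - 11170 = -26764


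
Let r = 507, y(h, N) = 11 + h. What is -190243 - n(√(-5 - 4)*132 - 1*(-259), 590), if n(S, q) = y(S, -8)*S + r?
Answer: -103864 - 209484*I ≈ -1.0386e+5 - 2.0948e+5*I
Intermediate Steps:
n(S, q) = 507 + S*(11 + S) (n(S, q) = (11 + S)*S + 507 = S*(11 + S) + 507 = 507 + S*(11 + S))
-190243 - n(√(-5 - 4)*132 - 1*(-259), 590) = -190243 - (507 + (√(-5 - 4)*132 - 1*(-259))*(11 + (√(-5 - 4)*132 - 1*(-259)))) = -190243 - (507 + (√(-9)*132 + 259)*(11 + (√(-9)*132 + 259))) = -190243 - (507 + ((3*I)*132 + 259)*(11 + ((3*I)*132 + 259))) = -190243 - (507 + (396*I + 259)*(11 + (396*I + 259))) = -190243 - (507 + (259 + 396*I)*(11 + (259 + 396*I))) = -190243 - (507 + (259 + 396*I)*(270 + 396*I)) = -190243 + (-507 - (259 + 396*I)*(270 + 396*I)) = -190750 - (259 + 396*I)*(270 + 396*I)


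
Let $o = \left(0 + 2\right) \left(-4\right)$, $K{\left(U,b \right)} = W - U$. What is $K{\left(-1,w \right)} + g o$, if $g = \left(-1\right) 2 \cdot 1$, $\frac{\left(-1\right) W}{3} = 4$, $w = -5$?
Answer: $5$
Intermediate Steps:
$W = -12$ ($W = \left(-3\right) 4 = -12$)
$K{\left(U,b \right)} = -12 - U$
$g = -2$ ($g = \left(-2\right) 1 = -2$)
$o = -8$ ($o = 2 \left(-4\right) = -8$)
$K{\left(-1,w \right)} + g o = \left(-12 - -1\right) - -16 = \left(-12 + 1\right) + 16 = -11 + 16 = 5$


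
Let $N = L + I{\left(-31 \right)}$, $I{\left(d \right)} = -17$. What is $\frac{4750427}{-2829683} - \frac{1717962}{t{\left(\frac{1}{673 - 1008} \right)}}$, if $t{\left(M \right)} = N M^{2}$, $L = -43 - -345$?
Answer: $- \frac{36370535474725603}{53763977} \approx -6.7649 \cdot 10^{8}$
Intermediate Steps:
$L = 302$ ($L = -43 + 345 = 302$)
$N = 285$ ($N = 302 - 17 = 285$)
$t{\left(M \right)} = 285 M^{2}$
$\frac{4750427}{-2829683} - \frac{1717962}{t{\left(\frac{1}{673 - 1008} \right)}} = \frac{4750427}{-2829683} - \frac{1717962}{285 \left(\frac{1}{673 - 1008}\right)^{2}} = 4750427 \left(- \frac{1}{2829683}\right) - \frac{1717962}{285 \left(\frac{1}{-335}\right)^{2}} = - \frac{4750427}{2829683} - \frac{1717962}{285 \left(- \frac{1}{335}\right)^{2}} = - \frac{4750427}{2829683} - \frac{1717962}{285 \cdot \frac{1}{112225}} = - \frac{4750427}{2829683} - \frac{1717962}{\frac{57}{22445}} = - \frac{4750427}{2829683} - \frac{12853219030}{19} = - \frac{36370535474725603}{53763977}$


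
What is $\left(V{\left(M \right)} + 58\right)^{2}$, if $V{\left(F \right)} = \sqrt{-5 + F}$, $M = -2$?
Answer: $\left(58 + i \sqrt{7}\right)^{2} \approx 3357.0 + 306.91 i$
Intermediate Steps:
$\left(V{\left(M \right)} + 58\right)^{2} = \left(\sqrt{-5 - 2} + 58\right)^{2} = \left(\sqrt{-7} + 58\right)^{2} = \left(i \sqrt{7} + 58\right)^{2} = \left(58 + i \sqrt{7}\right)^{2}$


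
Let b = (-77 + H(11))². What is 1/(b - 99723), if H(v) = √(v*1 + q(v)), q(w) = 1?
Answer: -46891/4397389466 + 77*√3/2198694733 ≈ -1.0603e-5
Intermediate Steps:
H(v) = √(1 + v) (H(v) = √(v*1 + 1) = √(v + 1) = √(1 + v))
b = (-77 + 2*√3)² (b = (-77 + √(1 + 11))² = (-77 + √12)² = (-77 + 2*√3)² ≈ 5407.5)
1/(b - 99723) = 1/((5941 - 308*√3) - 99723) = 1/(-93782 - 308*√3)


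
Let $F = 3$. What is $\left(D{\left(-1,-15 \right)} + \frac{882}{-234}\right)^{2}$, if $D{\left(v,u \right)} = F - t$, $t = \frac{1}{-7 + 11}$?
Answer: $\frac{2809}{2704} \approx 1.0388$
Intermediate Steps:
$t = \frac{1}{4} \approx 0.25$
$D{\left(v,u \right)} = \frac{11}{4}$ ($D{\left(v,u \right)} = 3 - \frac{1}{4} = \frac{11}{4}$)
$\left(D{\left(-1,-15 \right)} + \frac{882}{-234}\right)^{2} = \left(\frac{11}{4} + \frac{882}{-234}\right)^{2} = \left(\frac{11}{4} + 882 \left(- \frac{1}{234}\right)\right)^{2} = \left(\frac{11}{4} - \frac{49}{13}\right)^{2} = \left(- \frac{53}{52}\right)^{2} = \frac{2809}{2704}$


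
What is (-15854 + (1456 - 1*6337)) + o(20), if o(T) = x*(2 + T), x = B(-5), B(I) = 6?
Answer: -20603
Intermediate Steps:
x = 6
o(T) = 12 + 6*T (o(T) = 6*(2 + T) = 12 + 6*T)
(-15854 + (1456 - 1*6337)) + o(20) = (-15854 + (1456 - 1*6337)) + (12 + 6*20) = (-15854 + (1456 - 6337)) + (12 + 120) = (-15854 - 4881) + 132 = -20735 + 132 = -20603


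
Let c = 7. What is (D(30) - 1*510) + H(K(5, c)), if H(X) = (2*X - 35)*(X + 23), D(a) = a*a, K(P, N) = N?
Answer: -240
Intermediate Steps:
D(a) = a**2
H(X) = (-35 + 2*X)*(23 + X)
(D(30) - 1*510) + H(K(5, c)) = (30**2 - 1*510) + (-805 + 2*7**2 + 11*7) = (900 - 510) + (-805 + 2*49 + 77) = 390 + (-805 + 98 + 77) = 390 - 630 = -240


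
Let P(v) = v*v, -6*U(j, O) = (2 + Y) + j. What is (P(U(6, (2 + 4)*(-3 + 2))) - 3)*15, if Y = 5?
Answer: 305/12 ≈ 25.417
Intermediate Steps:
U(j, O) = -7/6 - j/6 (U(j, O) = -((2 + 5) + j)/6 = -(7 + j)/6 = -7/6 - j/6)
P(v) = v²
(P(U(6, (2 + 4)*(-3 + 2))) - 3)*15 = ((-7/6 - ⅙*6)² - 3)*15 = ((-7/6 - 1)² - 3)*15 = ((-13/6)² - 3)*15 = (169/36 - 3)*15 = (61/36)*15 = 305/12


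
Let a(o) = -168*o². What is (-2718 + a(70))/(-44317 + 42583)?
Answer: 137653/289 ≈ 476.31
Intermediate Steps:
(-2718 + a(70))/(-44317 + 42583) = (-2718 - 168*70²)/(-44317 + 42583) = (-2718 - 168*4900)/(-1734) = (-2718 - 823200)*(-1/1734) = -825918*(-1/1734) = 137653/289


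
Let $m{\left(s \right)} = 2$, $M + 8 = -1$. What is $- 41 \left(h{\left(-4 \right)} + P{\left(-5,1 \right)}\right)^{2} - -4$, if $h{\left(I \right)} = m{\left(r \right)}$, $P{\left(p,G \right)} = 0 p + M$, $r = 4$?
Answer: $-2005$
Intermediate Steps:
$M = -9$ ($M = -8 - 1 = -9$)
$P{\left(p,G \right)} = -9$ ($P{\left(p,G \right)} = 0 p - 9 = 0 - 9 = -9$)
$h{\left(I \right)} = 2$
$- 41 \left(h{\left(-4 \right)} + P{\left(-5,1 \right)}\right)^{2} - -4 = - 41 \left(2 - 9\right)^{2} - -4 = - 41 \left(-7\right)^{2} + 4 = \left(-41\right) 49 + 4 = -2009 + 4 = -2005$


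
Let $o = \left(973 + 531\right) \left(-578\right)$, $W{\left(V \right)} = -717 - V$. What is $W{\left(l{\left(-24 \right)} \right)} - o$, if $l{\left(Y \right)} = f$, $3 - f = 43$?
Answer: $868635$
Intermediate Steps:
$f = -40$ ($f = 3 - 43 = -40$)
$l{\left(Y \right)} = -40$
$o = -869312$ ($o = 1504 \left(-578\right) = -869312$)
$W{\left(l{\left(-24 \right)} \right)} - o = \left(-717 - -40\right) - -869312 = \left(-717 + 40\right) + 869312 = -677 + 869312 = 868635$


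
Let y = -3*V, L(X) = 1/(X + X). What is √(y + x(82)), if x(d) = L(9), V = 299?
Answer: I*√32290/6 ≈ 29.949*I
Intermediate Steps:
L(X) = 1/(2*X)
y = -897 (y = -3*299 = -897)
x(d) = 1/18 (x(d) = (½)/9 = (½)*(⅑) = 1/18)
√(y + x(82)) = √(-897 + 1/18) = √(-16145/18) = I*√32290/6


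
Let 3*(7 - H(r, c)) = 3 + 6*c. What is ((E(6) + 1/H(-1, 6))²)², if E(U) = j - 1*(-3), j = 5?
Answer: 4879681/1296 ≈ 3765.2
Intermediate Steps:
H(r, c) = 6 - 2*c (H(r, c) = 7 - (3 + 6*c)/3 = 7 + (-1 - 2*c) = 6 - 2*c)
E(U) = 8 (E(U) = 5 - 1*(-3) = 5 + 3 = 8)
((E(6) + 1/H(-1, 6))²)² = ((8 + 1/(6 - 2*6))²)² = ((8 + 1/(6 - 12))²)² = ((8 + 1/(-6))²)² = ((8 - ⅙)²)² = ((47/6)²)² = (2209/36)² = 4879681/1296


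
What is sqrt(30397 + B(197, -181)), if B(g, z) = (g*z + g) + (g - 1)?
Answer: I*sqrt(4867) ≈ 69.764*I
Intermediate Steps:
B(g, z) = -1 + 2*g + g*z (B(g, z) = (g + g*z) + (-1 + g) = -1 + 2*g + g*z)
sqrt(30397 + B(197, -181)) = sqrt(30397 + (-1 + 2*197 + 197*(-181))) = sqrt(30397 + (-1 + 394 - 35657)) = sqrt(30397 - 35264) = sqrt(-4867) = I*sqrt(4867)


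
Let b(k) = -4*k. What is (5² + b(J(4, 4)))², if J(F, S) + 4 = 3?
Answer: 841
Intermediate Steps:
J(F, S) = -1 (J(F, S) = -4 + 3 = -1)
(5² + b(J(4, 4)))² = (5² - 4*(-1))² = (25 + 4)² = 29² = 841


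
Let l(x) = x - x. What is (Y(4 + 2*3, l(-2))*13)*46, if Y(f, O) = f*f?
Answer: 59800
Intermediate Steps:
l(x) = 0
Y(f, O) = f²
(Y(4 + 2*3, l(-2))*13)*46 = ((4 + 2*3)²*13)*46 = ((4 + 6)²*13)*46 = (10²*13)*46 = (100*13)*46 = 1300*46 = 59800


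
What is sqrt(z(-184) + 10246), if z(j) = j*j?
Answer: sqrt(44102) ≈ 210.00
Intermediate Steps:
z(j) = j**2
sqrt(z(-184) + 10246) = sqrt((-184)**2 + 10246) = sqrt(33856 + 10246) = sqrt(44102)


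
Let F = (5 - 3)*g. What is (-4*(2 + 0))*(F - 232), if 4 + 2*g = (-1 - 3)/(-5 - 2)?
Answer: 13184/7 ≈ 1883.4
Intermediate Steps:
g = -12/7 (g = -2 + ((-1 - 3)/(-5 - 2))/2 = -2 + (-4/(-7))/2 = -2 + (-4*(-1/7))/2 = -2 + (1/2)*(4/7) = -2 + 2/7 = -12/7 ≈ -1.7143)
F = -24/7 (F = (5 - 3)*(-12/7) = 2*(-12/7) = -24/7 ≈ -3.4286)
(-4*(2 + 0))*(F - 232) = (-4*(2 + 0))*(-24/7 - 232) = -4*2*(-1648/7) = -8*(-1648/7) = 13184/7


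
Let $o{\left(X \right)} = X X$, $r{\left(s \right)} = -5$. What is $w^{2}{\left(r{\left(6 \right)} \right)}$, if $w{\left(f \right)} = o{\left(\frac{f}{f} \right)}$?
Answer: $1$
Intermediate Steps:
$o{\left(X \right)} = X^{2}$
$w{\left(f \right)} = 1$ ($w{\left(f \right)} = \left(\frac{f}{f}\right)^{2} = 1^{2} = 1$)
$w^{2}{\left(r{\left(6 \right)} \right)} = 1^{2} = 1$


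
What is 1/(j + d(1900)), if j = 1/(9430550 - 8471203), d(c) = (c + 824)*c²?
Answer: 959347/9433873033080001 ≈ 1.0169e-10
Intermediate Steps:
d(c) = c²*(824 + c) (d(c) = (824 + c)*c² = c²*(824 + c))
j = 1/959347 ≈ 1.0424e-6
1/(j + d(1900)) = 1/(1/959347 + 1900²*(824 + 1900)) = 1/(1/959347 + 3610000*2724) = 1/(1/959347 + 9833640000) = 1/(9433873033080001/959347) = 959347/9433873033080001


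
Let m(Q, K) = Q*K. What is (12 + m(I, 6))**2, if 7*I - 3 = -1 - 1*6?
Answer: 3600/49 ≈ 73.469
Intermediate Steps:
I = -4/7 (I = 3/7 + (-1 - 1*6)/7 = 3/7 + (-1 - 6)/7 = 3/7 + (1/7)*(-7) = 3/7 - 1 = -4/7 ≈ -0.57143)
m(Q, K) = K*Q
(12 + m(I, 6))**2 = (12 + 6*(-4/7))**2 = (12 - 24/7)**2 = (60/7)**2 = 3600/49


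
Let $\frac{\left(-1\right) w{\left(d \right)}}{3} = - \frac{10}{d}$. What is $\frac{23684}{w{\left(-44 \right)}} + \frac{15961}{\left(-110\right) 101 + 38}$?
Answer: $- \frac{5769282871}{166080} \approx -34738.0$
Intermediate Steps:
$w{\left(d \right)} = \frac{30}{d}$ ($w{\left(d \right)} = - 3 \left(- \frac{10}{d}\right) = \frac{30}{d}$)
$\frac{23684}{w{\left(-44 \right)}} + \frac{15961}{\left(-110\right) 101 + 38} = \frac{23684}{30 \frac{1}{-44}} + \frac{15961}{\left(-110\right) 101 + 38} = \frac{23684}{30 \left(- \frac{1}{44}\right)} + \frac{15961}{-11110 + 38} = \frac{23684}{- \frac{15}{22}} + \frac{15961}{-11072} = 23684 \left(- \frac{22}{15}\right) + 15961 \left(- \frac{1}{11072}\right) = - \frac{521048}{15} - \frac{15961}{11072} = - \frac{5769282871}{166080}$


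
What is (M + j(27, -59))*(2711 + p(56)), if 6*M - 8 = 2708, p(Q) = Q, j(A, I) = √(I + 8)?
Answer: 3757586/3 + 2767*I*√51 ≈ 1.2525e+6 + 19760.0*I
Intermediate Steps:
j(A, I) = √(8 + I)
M = 1358/3 (M = 4/3 + (⅙)*2708 = 4/3 + 1354/3 = 1358/3 ≈ 452.67)
(M + j(27, -59))*(2711 + p(56)) = (1358/3 + √(8 - 59))*(2711 + 56) = (1358/3 + √(-51))*2767 = (1358/3 + I*√51)*2767 = 3757586/3 + 2767*I*√51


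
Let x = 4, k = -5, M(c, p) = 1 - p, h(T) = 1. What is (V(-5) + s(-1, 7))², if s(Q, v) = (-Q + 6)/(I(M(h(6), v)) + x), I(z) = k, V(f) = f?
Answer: 144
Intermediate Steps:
I(z) = -5
s(Q, v) = -6 + Q (s(Q, v) = (-Q + 6)/(-5 + 4) = (6 - Q)/(-1) = (6 - Q)*(-1) = -6 + Q)
(V(-5) + s(-1, 7))² = (-5 + (-6 - 1))² = (-5 - 7)² = (-12)² = 144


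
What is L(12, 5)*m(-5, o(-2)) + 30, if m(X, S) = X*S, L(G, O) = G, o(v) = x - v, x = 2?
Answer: -210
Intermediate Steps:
o(v) = 2 - v
m(X, S) = S*X
L(12, 5)*m(-5, o(-2)) + 30 = 12*((2 - 1*(-2))*(-5)) + 30 = 12*((2 + 2)*(-5)) + 30 = 12*(4*(-5)) + 30 = 12*(-20) + 30 = -240 + 30 = -210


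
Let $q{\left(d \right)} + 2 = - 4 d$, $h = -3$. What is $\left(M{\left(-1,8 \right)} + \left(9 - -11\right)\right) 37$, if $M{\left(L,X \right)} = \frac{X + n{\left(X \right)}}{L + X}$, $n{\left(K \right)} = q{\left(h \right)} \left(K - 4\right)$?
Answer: $\frac{6956}{7} \approx 993.71$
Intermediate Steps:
$q{\left(d \right)} = -2 - 4 d$
$n{\left(K \right)} = -40 + 10 K$ ($n{\left(K \right)} = \left(-2 - -12\right) \left(K - 4\right) = \left(-2 + 12\right) \left(-4 + K\right) = 10 \left(-4 + K\right) = -40 + 10 K$)
$M{\left(L,X \right)} = \frac{-40 + 11 X}{L + X}$ ($M{\left(L,X \right)} = \frac{X + \left(-40 + 10 X\right)}{L + X} = \frac{-40 + 11 X}{L + X}$)
$\left(M{\left(-1,8 \right)} + \left(9 - -11\right)\right) 37 = \left(\frac{-40 + 11 \cdot 8}{-1 + 8} + \left(9 - -11\right)\right) 37 = \left(\frac{-40 + 88}{7} + \left(9 + 11\right)\right) 37 = \left(\frac{1}{7} \cdot 48 + 20\right) 37 = \left(\frac{48}{7} + 20\right) 37 = \frac{188}{7} \cdot 37 = \frac{6956}{7}$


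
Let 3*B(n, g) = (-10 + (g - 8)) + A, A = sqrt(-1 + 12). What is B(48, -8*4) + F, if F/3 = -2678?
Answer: -24152/3 + sqrt(11)/3 ≈ -8049.6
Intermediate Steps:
F = -8034 (F = 3*(-2678) = -8034)
A = sqrt(11) ≈ 3.3166
B(n, g) = -6 + g/3 + sqrt(11)/3 (B(n, g) = ((-10 + (g - 8)) + sqrt(11))/3 = ((-10 + (-8 + g)) + sqrt(11))/3 = ((-18 + g) + sqrt(11))/3 = (-18 + g + sqrt(11))/3 = -6 + g/3 + sqrt(11)/3)
B(48, -8*4) + F = (-6 + (-8*4)/3 + sqrt(11)/3) - 8034 = (-6 + (1/3)*(-32) + sqrt(11)/3) - 8034 = (-6 - 32/3 + sqrt(11)/3) - 8034 = (-50/3 + sqrt(11)/3) - 8034 = -24152/3 + sqrt(11)/3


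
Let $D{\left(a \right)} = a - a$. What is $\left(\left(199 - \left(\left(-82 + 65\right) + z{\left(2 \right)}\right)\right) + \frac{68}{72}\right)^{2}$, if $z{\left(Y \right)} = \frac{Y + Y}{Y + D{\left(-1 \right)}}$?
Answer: $\frac{14969161}{324} \approx 46201.0$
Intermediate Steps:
$D{\left(a \right)} = 0$
$z{\left(Y \right)} = 2$ ($z{\left(Y \right)} = \frac{Y + Y}{Y + 0} = \frac{2 Y}{Y} = 2$)
$\left(\left(199 - \left(\left(-82 + 65\right) + z{\left(2 \right)}\right)\right) + \frac{68}{72}\right)^{2} = \left(\left(199 - \left(\left(-82 + 65\right) + 2\right)\right) + \frac{68}{72}\right)^{2} = \left(\left(199 - \left(-17 + 2\right)\right) + 68 \cdot \frac{1}{72}\right)^{2} = \left(\left(199 - -15\right) + \frac{17}{18}\right)^{2} = \left(\left(199 + 15\right) + \frac{17}{18}\right)^{2} = \left(214 + \frac{17}{18}\right)^{2} = \left(\frac{3869}{18}\right)^{2} = \frac{14969161}{324}$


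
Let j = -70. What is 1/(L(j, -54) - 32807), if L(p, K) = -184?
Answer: -1/32991 ≈ -3.0311e-5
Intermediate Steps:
1/(L(j, -54) - 32807) = 1/(-184 - 32807) = 1/(-32991) = -1/32991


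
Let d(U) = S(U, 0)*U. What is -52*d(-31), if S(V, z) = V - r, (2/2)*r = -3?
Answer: -45136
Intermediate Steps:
r = -3
S(V, z) = 3 + V (S(V, z) = V - 1*(-3) = V + 3 = 3 + V)
d(U) = U*(3 + U) (d(U) = (3 + U)*U = U*(3 + U))
-52*d(-31) = -(-1612)*(3 - 31) = -(-1612)*(-28) = -52*868 = -45136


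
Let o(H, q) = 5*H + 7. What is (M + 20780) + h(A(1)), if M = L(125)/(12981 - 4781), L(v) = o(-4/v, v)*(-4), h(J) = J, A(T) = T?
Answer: 1065026079/51250 ≈ 20781.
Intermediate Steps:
o(H, q) = 7 + 5*H
L(v) = -28 + 80/v (L(v) = (7 + 5*(-4/v))*(-4) = (7 - 20/v)*(-4) = -28 + 80/v)
M = -171/51250 (M = (-28 + 80/125)/(12981 - 4781) = (-28 + 80*(1/125))/8200 = (-28 + 16/25)*(1/8200) = -684/25*1/8200 = -171/51250 ≈ -0.0033366)
(M + 20780) + h(A(1)) = (-171/51250 + 20780) + 1 = 1064974829/51250 + 1 = 1065026079/51250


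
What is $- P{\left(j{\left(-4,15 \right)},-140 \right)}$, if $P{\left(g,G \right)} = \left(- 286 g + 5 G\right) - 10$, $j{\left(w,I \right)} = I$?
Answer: $5000$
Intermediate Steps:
$P{\left(g,G \right)} = -10 - 286 g + 5 G$
$- P{\left(j{\left(-4,15 \right)},-140 \right)} = - (-10 - 4290 + 5 \left(-140\right)) = - (-10 - 4290 - 700) = \left(-1\right) \left(-5000\right) = 5000$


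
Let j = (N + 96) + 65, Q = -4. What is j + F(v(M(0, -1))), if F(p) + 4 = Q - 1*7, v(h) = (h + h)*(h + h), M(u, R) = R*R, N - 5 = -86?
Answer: 65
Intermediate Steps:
N = -81 (N = 5 - 86 = -81)
M(u, R) = R²
v(h) = 4*h² (v(h) = (2*h)*(2*h) = 4*h²)
F(p) = -15 (F(p) = -4 + (-4 - 1*7) = -4 + (-4 - 7) = -4 - 11 = -15)
j = 80 (j = (-81 + 96) + 65 = 15 + 65 = 80)
j + F(v(M(0, -1))) = 80 - 15 = 65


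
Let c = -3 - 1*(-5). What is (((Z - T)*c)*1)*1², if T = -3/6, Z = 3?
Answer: 7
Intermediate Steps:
c = 2 (c = -3 + 5 = 2)
T = -½ (T = -3*⅙ = -½ ≈ -0.50000)
(((Z - T)*c)*1)*1² = (((3 - 1*(-½))*2)*1)*1² = (((3 + ½)*2)*1)*1 = (((7/2)*2)*1)*1 = (7*1)*1 = 7*1 = 7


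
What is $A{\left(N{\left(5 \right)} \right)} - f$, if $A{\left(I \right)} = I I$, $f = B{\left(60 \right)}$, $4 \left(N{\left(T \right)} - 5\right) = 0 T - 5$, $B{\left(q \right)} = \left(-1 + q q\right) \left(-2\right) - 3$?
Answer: $\frac{115441}{16} \approx 7215.1$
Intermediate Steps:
$B{\left(q \right)} = -1 - 2 q^{2}$ ($B{\left(q \right)} = \left(-1 + q^{2}\right) \left(-2\right) - 3 = \left(2 - 2 q^{2}\right) - 3 = -1 - 2 q^{2}$)
$N{\left(T \right)} = \frac{15}{4}$ ($N{\left(T \right)} = 5 + \frac{0 T - 5}{4} = 5 + \frac{0 - 5}{4} = 5 + \frac{1}{4} \left(-5\right) = 5 - \frac{5}{4} = \frac{15}{4}$)
$f = -7201$ ($f = -1 - 2 \cdot 60^{2} = -1 - 7200 = -7201$)
$A{\left(I \right)} = I^{2}$
$A{\left(N{\left(5 \right)} \right)} - f = \left(\frac{15}{4}\right)^{2} - -7201 = \frac{225}{16} + 7201 = \frac{115441}{16}$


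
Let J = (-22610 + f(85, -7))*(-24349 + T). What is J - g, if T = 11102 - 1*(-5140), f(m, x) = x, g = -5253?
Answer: 183361272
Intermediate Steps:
T = 16242 (T = 11102 + 5140 = 16242)
J = 183356019 (J = (-22610 - 7)*(-24349 + 16242) = -22617*(-8107) = 183356019)
J - g = 183356019 - 1*(-5253) = 183356019 + 5253 = 183361272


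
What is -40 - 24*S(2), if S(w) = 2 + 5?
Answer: -208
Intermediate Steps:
S(w) = 7
-40 - 24*S(2) = -40 - 24*7 = -40 - 168 = -208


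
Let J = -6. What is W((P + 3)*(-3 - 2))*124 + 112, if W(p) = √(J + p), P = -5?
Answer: 360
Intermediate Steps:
W(p) = √(-6 + p)
W((P + 3)*(-3 - 2))*124 + 112 = √(-6 + (-5 + 3)*(-3 - 2))*124 + 112 = √(-6 - 2*(-5))*124 + 112 = √(-6 + 10)*124 + 112 = √4*124 + 112 = 2*124 + 112 = 248 + 112 = 360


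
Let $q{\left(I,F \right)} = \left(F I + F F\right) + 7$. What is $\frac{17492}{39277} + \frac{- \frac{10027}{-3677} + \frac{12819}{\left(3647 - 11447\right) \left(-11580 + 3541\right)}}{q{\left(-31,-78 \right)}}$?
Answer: $\frac{11447204275294822417}{25685370752361265400} \approx 0.44567$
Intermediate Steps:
$q{\left(I,F \right)} = 7 + F^{2} + F I$ ($q{\left(I,F \right)} = \left(F I + F^{2}\right) + 7 = \left(F^{2} + F I\right) + 7 = 7 + F^{2} + F I$)
$\frac{17492}{39277} + \frac{- \frac{10027}{-3677} + \frac{12819}{\left(3647 - 11447\right) \left(-11580 + 3541\right)}}{q{\left(-31,-78 \right)}} = \frac{17492}{39277} + \frac{- \frac{10027}{-3677} + \frac{12819}{\left(3647 - 11447\right) \left(-11580 + 3541\right)}}{7 + \left(-78\right)^{2} - -2418} = 17492 \cdot \frac{1}{39277} + \frac{\left(-10027\right) \left(- \frac{1}{3677}\right) + \frac{12819}{\left(-7800\right) \left(-8039\right)}}{7 + 6084 + 2418} = \frac{17492}{39277} + \frac{\frac{10027}{3677} + \frac{12819}{62704200}}{8509} = \frac{17492}{39277} + \left(\frac{10027}{3677} + 12819 \cdot \frac{1}{62704200}\right) \frac{1}{8509} = \frac{17492}{39277} + \left(\frac{10027}{3677} + \frac{4273}{20901400}\right) \frac{1}{8509} = \frac{17492}{39277} + \frac{209594049621}{76854447800} \cdot \frac{1}{8509} = \frac{17492}{39277} + \frac{209594049621}{653954496330200} = \frac{11447204275294822417}{25685370752361265400}$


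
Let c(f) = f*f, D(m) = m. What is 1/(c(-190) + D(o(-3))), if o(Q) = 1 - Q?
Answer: 1/36104 ≈ 2.7698e-5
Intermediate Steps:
c(f) = f²
1/(c(-190) + D(o(-3))) = 1/((-190)² + (1 - 1*(-3))) = 1/(36100 + (1 + 3)) = 1/(36100 + 4) = 1/36104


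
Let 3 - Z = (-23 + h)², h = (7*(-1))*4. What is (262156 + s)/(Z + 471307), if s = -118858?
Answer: 143298/468709 ≈ 0.30573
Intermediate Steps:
h = -28 (h = -7*4 = -28)
Z = -2598 (Z = 3 - (-23 - 28)² = 3 - 1*(-51)² = 3 - 1*2601 = 3 - 2601 = -2598)
(262156 + s)/(Z + 471307) = (262156 - 118858)/(-2598 + 471307) = 143298/468709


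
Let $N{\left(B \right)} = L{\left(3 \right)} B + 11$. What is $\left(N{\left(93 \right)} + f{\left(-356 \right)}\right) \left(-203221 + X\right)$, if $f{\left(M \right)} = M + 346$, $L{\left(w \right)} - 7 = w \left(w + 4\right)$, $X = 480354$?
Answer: $721931465$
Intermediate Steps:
$L{\left(w \right)} = 7 + w \left(4 + w\right)$ ($L{\left(w \right)} = 7 + w \left(w + 4\right) = 7 + w \left(4 + w\right)$)
$N{\left(B \right)} = 11 + 28 B$ ($N{\left(B \right)} = \left(7 + 3^{2} + 4 \cdot 3\right) B + 11 = \left(7 + 9 + 12\right) B + 11 = 28 B + 11 = 11 + 28 B$)
$f{\left(M \right)} = 346 + M$
$\left(N{\left(93 \right)} + f{\left(-356 \right)}\right) \left(-203221 + X\right) = \left(\left(11 + 28 \cdot 93\right) + \left(346 - 356\right)\right) \left(-203221 + 480354\right) = \left(\left(11 + 2604\right) - 10\right) 277133 = \left(2615 - 10\right) 277133 = 2605 \cdot 277133 = 721931465$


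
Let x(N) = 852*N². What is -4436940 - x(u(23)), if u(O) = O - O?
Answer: -4436940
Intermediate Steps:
u(O) = 0
-4436940 - x(u(23)) = -4436940 - 852*0² = -4436940 - 852*0 = -4436940 - 1*0 = -4436940 + 0 = -4436940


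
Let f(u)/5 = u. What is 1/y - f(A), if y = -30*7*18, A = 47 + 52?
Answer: -1871101/3780 ≈ -495.00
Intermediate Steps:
A = 99
f(u) = 5*u
y = -3780 (y = -210*18 = -3780)
1/y - f(A) = 1/(-3780) - 5*99 = -1/3780 - 1*495 = -1/3780 - 495 = -1871101/3780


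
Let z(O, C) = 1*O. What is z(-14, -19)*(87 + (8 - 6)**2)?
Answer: -1274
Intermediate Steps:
z(O, C) = O
z(-14, -19)*(87 + (8 - 6)**2) = -14*(87 + (8 - 6)**2) = -14*(87 + 2**2) = -14*(87 + 4) = -14*91 = -1274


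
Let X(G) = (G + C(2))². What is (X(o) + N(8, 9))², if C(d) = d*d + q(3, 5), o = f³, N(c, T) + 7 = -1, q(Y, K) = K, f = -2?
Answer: 49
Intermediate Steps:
N(c, T) = -8 (N(c, T) = -7 - 1 = -8)
o = -8 (o = (-2)³ = -8)
C(d) = 5 + d² (C(d) = d*d + 5 = d² + 5 = 5 + d²)
X(G) = (9 + G)² (X(G) = (G + (5 + 2²))² = (G + (5 + 4))² = (G + 9)² = (9 + G)²)
(X(o) + N(8, 9))² = ((9 - 8)² - 8)² = (1² - 8)² = (1 - 8)² = (-7)² = 49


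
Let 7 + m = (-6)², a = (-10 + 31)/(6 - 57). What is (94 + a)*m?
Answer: 46139/17 ≈ 2714.1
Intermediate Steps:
a = -7/17 (a = 21/(-51) = 21*(-1/51) = -7/17 ≈ -0.41176)
m = 29 (m = -7 + (-6)² = -7 + 36 = 29)
(94 + a)*m = (94 - 7/17)*29 = (1591/17)*29 = 46139/17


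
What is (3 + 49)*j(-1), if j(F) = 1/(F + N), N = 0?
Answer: -52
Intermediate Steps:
j(F) = 1/F (j(F) = 1/(F + 0) = 1/F)
(3 + 49)*j(-1) = (3 + 49)/(-1) = 52*(-1) = -52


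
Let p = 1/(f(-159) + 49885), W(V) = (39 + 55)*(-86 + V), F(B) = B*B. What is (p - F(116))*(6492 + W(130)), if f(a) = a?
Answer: -3555666774270/24863 ≈ -1.4301e+8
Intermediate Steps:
F(B) = B²
W(V) = -8084 + 94*V (W(V) = 94*(-86 + V) = -8084 + 94*V)
p = 1/49726 (p = 1/(-159 + 49885) = 1/49726 ≈ 2.0110e-5)
(p - F(116))*(6492 + W(130)) = (1/49726 - 1*116²)*(6492 + (-8084 + 94*130)) = (1/49726 - 1*13456)*(6492 + (-8084 + 12220)) = (1/49726 - 13456)*(6492 + 4136) = -669113055/49726*10628 = -3555666774270/24863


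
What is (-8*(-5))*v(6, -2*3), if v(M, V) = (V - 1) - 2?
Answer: -360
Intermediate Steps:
v(M, V) = -3 + V (v(M, V) = (-1 + V) - 2 = -3 + V)
(-8*(-5))*v(6, -2*3) = (-8*(-5))*(-3 - 2*3) = 40*(-3 - 6) = 40*(-9) = -360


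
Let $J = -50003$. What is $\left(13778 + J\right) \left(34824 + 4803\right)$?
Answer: $-1435488075$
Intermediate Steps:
$\left(13778 + J\right) \left(34824 + 4803\right) = \left(13778 - 50003\right) \left(34824 + 4803\right) = \left(-36225\right) 39627 = -1435488075$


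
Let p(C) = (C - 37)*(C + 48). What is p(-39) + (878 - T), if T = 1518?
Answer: -1324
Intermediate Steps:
p(C) = (-37 + C)*(48 + C)
p(-39) + (878 - T) = (-1776 + (-39)² + 11*(-39)) + (878 - 1*1518) = (-1776 + 1521 - 429) + (878 - 1518) = -684 - 640 = -1324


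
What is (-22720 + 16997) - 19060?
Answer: -24783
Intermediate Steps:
(-22720 + 16997) - 19060 = -5723 - 19060 = -24783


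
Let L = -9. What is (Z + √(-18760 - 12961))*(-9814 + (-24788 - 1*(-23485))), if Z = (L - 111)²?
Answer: -160084800 - 11117*I*√31721 ≈ -1.6008e+8 - 1.98e+6*I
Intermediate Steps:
Z = 14400 (Z = (-9 - 111)² = (-120)² = 14400)
(Z + √(-18760 - 12961))*(-9814 + (-24788 - 1*(-23485))) = (14400 + √(-18760 - 12961))*(-9814 + (-24788 - 1*(-23485))) = (14400 + √(-31721))*(-9814 + (-24788 + 23485)) = (14400 + I*√31721)*(-9814 - 1303) = (14400 + I*√31721)*(-11117) = -160084800 - 11117*I*√31721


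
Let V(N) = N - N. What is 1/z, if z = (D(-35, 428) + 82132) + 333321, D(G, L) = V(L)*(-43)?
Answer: 1/415453 ≈ 2.4070e-6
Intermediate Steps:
V(N) = 0
D(G, L) = 0 (D(G, L) = 0*(-43) = 0)
z = 415453 (z = (0 + 82132) + 333321 = 82132 + 333321 = 415453)
1/z = 1/415453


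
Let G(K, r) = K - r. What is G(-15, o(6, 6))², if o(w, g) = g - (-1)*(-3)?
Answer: 324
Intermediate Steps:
o(w, g) = -3 + g (o(w, g) = g - 1*3 = g - 3 = -3 + g)
G(-15, o(6, 6))² = (-15 - (-3 + 6))² = (-15 - 1*3)² = (-15 - 3)² = (-18)² = 324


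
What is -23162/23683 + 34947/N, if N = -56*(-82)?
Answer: 721289897/108752336 ≈ 6.6324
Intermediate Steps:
N = 4592
-23162/23683 + 34947/N = -23162/23683 + 34947/4592 = 721289897/108752336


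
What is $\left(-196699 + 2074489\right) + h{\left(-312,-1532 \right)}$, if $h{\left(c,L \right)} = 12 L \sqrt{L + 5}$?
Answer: $1877790 - 18384 i \sqrt{1527} \approx 1.8778 \cdot 10^{6} - 7.1839 \cdot 10^{5} i$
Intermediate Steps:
$h{\left(c,L \right)} = 12 L \sqrt{5 + L}$
$\left(-196699 + 2074489\right) + h{\left(-312,-1532 \right)} = \left(-196699 + 2074489\right) + 12 \left(-1532\right) \sqrt{5 - 1532} = 1877790 + 12 \left(-1532\right) \sqrt{-1527} = 1877790 + 12 \left(-1532\right) i \sqrt{1527} = 1877790 - 18384 i \sqrt{1527}$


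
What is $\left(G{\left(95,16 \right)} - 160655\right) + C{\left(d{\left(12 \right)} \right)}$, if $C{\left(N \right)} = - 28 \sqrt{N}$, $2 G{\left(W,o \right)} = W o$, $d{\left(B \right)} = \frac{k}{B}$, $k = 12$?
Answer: $-159923$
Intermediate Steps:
$d{\left(B \right)} = \frac{12}{B}$
$G{\left(W,o \right)} = \frac{W o}{2}$
$\left(G{\left(95,16 \right)} - 160655\right) + C{\left(d{\left(12 \right)} \right)} = \left(\frac{1}{2} \cdot 95 \cdot 16 - 160655\right) - 28 \sqrt{\frac{12}{12}} = \left(760 - 160655\right) - 28 \sqrt{12 \cdot \frac{1}{12}} = -159895 - 28 \sqrt{1} = -159895 - 28 = -159923$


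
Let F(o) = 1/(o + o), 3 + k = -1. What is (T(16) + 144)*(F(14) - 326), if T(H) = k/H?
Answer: -5248025/112 ≈ -46857.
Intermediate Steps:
k = -4 (k = -3 - 1 = -4)
F(o) = 1/(2*o)
T(H) = -4/H
(T(16) + 144)*(F(14) - 326) = (-4/16 + 144)*((½)/14 - 326) = (-4*1/16 + 144)*((½)*(1/14) - 326) = (-¼ + 144)*(1/28 - 326) = (575/4)*(-9127/28) = -5248025/112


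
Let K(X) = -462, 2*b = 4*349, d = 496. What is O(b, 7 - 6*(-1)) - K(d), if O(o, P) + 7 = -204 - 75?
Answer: 176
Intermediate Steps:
b = 698 (b = (4*349)/2 = (1/2)*1396 = 698)
O(o, P) = -286 (O(o, P) = -7 + (-204 - 75) = -7 - 279 = -286)
O(b, 7 - 6*(-1)) - K(d) = -286 - 1*(-462) = -286 + 462 = 176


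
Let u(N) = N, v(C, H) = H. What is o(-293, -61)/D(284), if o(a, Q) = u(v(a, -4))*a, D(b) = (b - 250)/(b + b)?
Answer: 332848/17 ≈ 19579.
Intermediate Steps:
D(b) = (-250 + b)/(2*b) (D(b) = (-250 + b)/((2*b)) = (-250 + b)*(1/(2*b)) = (-250 + b)/(2*b))
o(a, Q) = -4*a
o(-293, -61)/D(284) = (-4*(-293))/(((½)*(-250 + 284)/284)) = 1172/(((½)*(1/284)*34)) = 1172/(17/284) = 1172*(284/17) = 332848/17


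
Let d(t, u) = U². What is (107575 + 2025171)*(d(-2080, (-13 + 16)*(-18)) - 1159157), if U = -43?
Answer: -2468244007768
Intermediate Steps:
d(t, u) = 1849 (d(t, u) = (-43)² = 1849)
(107575 + 2025171)*(d(-2080, (-13 + 16)*(-18)) - 1159157) = (107575 + 2025171)*(1849 - 1159157) = 2132746*(-1157308) = -2468244007768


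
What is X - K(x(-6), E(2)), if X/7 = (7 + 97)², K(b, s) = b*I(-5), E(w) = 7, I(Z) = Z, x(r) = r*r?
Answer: 75892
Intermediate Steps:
x(r) = r²
K(b, s) = -5*b (K(b, s) = b*(-5) = -5*b)
X = 75712 (X = 7*(7 + 97)² = 7*104² = 7*10816 = 75712)
X - K(x(-6), E(2)) = 75712 - (-5)*(-6)² = 75712 - (-5)*36 = 75712 - 1*(-180) = 75712 + 180 = 75892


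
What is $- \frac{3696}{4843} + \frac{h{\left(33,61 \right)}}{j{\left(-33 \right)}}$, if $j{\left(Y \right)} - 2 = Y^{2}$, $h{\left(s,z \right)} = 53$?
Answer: $- \frac{3775657}{5283713} \approx -0.71458$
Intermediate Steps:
$j{\left(Y \right)} = 2 + Y^{2}$
$- \frac{3696}{4843} + \frac{h{\left(33,61 \right)}}{j{\left(-33 \right)}} = - \frac{3696}{4843} + \frac{53}{2 + \left(-33\right)^{2}} = \left(-3696\right) \frac{1}{4843} + \frac{53}{2 + 1089} = - \frac{3696}{4843} + \frac{53}{1091} = - \frac{3775657}{5283713}$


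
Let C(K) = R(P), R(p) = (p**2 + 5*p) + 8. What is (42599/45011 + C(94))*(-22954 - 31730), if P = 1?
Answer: -36788825052/45011 ≈ -8.1733e+5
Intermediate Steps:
R(p) = 8 + p**2 + 5*p
C(K) = 14 (C(K) = 8 + 1**2 + 5*1 = 8 + 1 + 5 = 14)
(42599/45011 + C(94))*(-22954 - 31730) = (42599/45011 + 14)*(-22954 - 31730) = (42599*(1/45011) + 14)*(-54684) = (42599/45011 + 14)*(-54684) = (672753/45011)*(-54684) = -36788825052/45011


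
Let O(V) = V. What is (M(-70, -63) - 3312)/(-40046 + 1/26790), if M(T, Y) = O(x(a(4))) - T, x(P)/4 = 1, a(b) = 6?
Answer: 86746020/1072832339 ≈ 0.080857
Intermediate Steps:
x(P) = 4 (x(P) = 4*1 = 4)
M(T, Y) = 4 - T
(M(-70, -63) - 3312)/(-40046 + 1/26790) = ((4 - 1*(-70)) - 3312)/(-40046 + 1/26790) = ((4 + 70) - 3312)/(-40046 + 1/26790) = (74 - 3312)/(-1072832339/26790) = -3238*(-26790/1072832339) = 86746020/1072832339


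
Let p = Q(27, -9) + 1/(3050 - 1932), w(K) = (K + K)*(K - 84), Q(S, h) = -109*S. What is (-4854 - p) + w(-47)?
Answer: 11630553/1118 ≈ 10403.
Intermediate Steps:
w(K) = 2*K*(-84 + K) (w(K) = (2*K)*(-84 + K) = 2*K*(-84 + K))
p = -3290273/1118 (p = -109*27 + 1/(3050 - 1932) = -2943 + 1/1118 = -3290273/1118 ≈ -2943.0)
(-4854 - p) + w(-47) = (-4854 - 1*(-3290273/1118)) + 2*(-47)*(-84 - 47) = (-4854 + 3290273/1118) + 2*(-47)*(-131) = -2136499/1118 + 12314 = 11630553/1118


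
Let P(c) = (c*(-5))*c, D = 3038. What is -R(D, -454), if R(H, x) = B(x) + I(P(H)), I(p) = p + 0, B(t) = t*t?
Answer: 45941104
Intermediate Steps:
B(t) = t**2
P(c) = -5*c**2 (P(c) = (-5*c)*c = -5*c**2)
I(p) = p
R(H, x) = x**2 - 5*H**2
-R(D, -454) = -((-454)**2 - 5*3038**2) = -(206116 - 5*9229444) = -(206116 - 46147220) = -1*(-45941104) = 45941104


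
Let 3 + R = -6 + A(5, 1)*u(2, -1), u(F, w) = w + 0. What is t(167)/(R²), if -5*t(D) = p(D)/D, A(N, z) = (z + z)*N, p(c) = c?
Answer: -1/1805 ≈ -0.00055402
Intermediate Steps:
A(N, z) = 2*N*z (A(N, z) = (2*z)*N = 2*N*z)
u(F, w) = w
R = -19 (R = -3 + (-6 + (2*5*1)*(-1)) = -3 + (-6 + 10*(-1)) = -3 + (-6 - 10) = -3 - 16 = -19)
t(D) = -⅕ (t(D) = -D/(5*D) = -⅕*1 = -⅕)
t(167)/(R²) = -1/(5*((-19)²)) = -⅕/361 = -⅕*1/361 = -1/1805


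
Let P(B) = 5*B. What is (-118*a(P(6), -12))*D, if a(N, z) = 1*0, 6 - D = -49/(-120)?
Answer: 0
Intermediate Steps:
D = 671/120 (D = 6 - (-49)/(-120) = 6 - (-49)*(-1)/120 = 6 - 1*49/120 = 6 - 49/120 = 671/120 ≈ 5.5917)
a(N, z) = 0
(-118*a(P(6), -12))*D = -118*0*(671/120) = 0*(671/120) = 0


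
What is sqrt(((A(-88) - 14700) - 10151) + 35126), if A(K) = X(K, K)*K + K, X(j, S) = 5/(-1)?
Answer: sqrt(10627) ≈ 103.09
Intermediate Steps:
X(j, S) = -5 (X(j, S) = 5*(-1) = -5)
A(K) = -4*K (A(K) = -5*K + K = -4*K)
sqrt(((A(-88) - 14700) - 10151) + 35126) = sqrt(((-4*(-88) - 14700) - 10151) + 35126) = sqrt(((352 - 14700) - 10151) + 35126) = sqrt((-14348 - 10151) + 35126) = sqrt(-24499 + 35126) = sqrt(10627)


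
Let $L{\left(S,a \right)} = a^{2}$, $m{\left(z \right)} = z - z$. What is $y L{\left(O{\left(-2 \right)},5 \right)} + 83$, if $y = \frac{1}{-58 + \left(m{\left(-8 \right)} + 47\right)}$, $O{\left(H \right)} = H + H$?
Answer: $\frac{888}{11} \approx 80.727$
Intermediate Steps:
$O{\left(H \right)} = 2 H$
$m{\left(z \right)} = 0$
$y = - \frac{1}{11}$ ($y = \frac{1}{-58 + \left(0 + 47\right)} = \frac{1}{-58 + 47} = \frac{1}{-11} = - \frac{1}{11} \approx -0.090909$)
$y L{\left(O{\left(-2 \right)},5 \right)} + 83 = - \frac{5^{2}}{11} + 83 = \left(- \frac{1}{11}\right) 25 + 83 = - \frac{25}{11} + 83 = \frac{888}{11}$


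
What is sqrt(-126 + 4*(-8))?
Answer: I*sqrt(158) ≈ 12.57*I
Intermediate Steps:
sqrt(-126 + 4*(-8)) = sqrt(-126 - 32) = sqrt(-158) = I*sqrt(158)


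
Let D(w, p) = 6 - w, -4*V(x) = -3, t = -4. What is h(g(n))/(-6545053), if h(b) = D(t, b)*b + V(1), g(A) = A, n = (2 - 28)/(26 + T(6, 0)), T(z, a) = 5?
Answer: 947/811586572 ≈ 1.1669e-6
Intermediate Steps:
V(x) = ¾ (V(x) = -¼*(-3) = ¾)
n = -26/31 (n = (2 - 28)/(26 + 5) = -26/31 ≈ -0.83871)
h(b) = ¾ + 10*b (h(b) = (6 - 1*(-4))*b + ¾ = (6 + 4)*b + ¾ = 10*b + ¾ = ¾ + 10*b)
h(g(n))/(-6545053) = (¾ + 10*(-26/31))/(-6545053) = (¾ - 260/31)*(-1/6545053) = -947/124*(-1/6545053) = 947/811586572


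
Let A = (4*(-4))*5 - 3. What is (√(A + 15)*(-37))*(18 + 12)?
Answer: -2220*I*√17 ≈ -9153.3*I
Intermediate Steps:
A = -83 (A = -16*5 - 3 = -80 - 3 = -83)
(√(A + 15)*(-37))*(18 + 12) = (√(-83 + 15)*(-37))*(18 + 12) = (√(-68)*(-37))*30 = ((2*I*√17)*(-37))*30 = -74*I*√17*30 = -2220*I*√17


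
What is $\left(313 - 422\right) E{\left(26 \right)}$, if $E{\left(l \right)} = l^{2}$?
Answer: $-73684$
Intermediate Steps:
$\left(313 - 422\right) E{\left(26 \right)} = \left(313 - 422\right) 26^{2} = \left(-109\right) 676 = -73684$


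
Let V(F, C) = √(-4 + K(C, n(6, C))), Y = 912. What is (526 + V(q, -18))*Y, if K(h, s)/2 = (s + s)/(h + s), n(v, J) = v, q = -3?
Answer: 479712 + 912*I*√6 ≈ 4.7971e+5 + 2233.9*I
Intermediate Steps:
K(h, s) = 4*s/(h + s) (K(h, s) = 2*((s + s)/(h + s)) = 2*((2*s)/(h + s)) = 2*(2*s/(h + s)) = 4*s/(h + s))
V(F, C) = √(-4 + 24/(6 + C)) (V(F, C) = √(-4 + 4*6/(C + 6)) = √(-4 + 4*6/(6 + C)) = √(-4 + 24/(6 + C)))
(526 + V(q, -18))*Y = (526 + 2*√(-1*(-18)/(6 - 18)))*912 = (526 + 2*√(-1*(-18)/(-12)))*912 = (526 + 2*√(-1*(-18)*(-1/12)))*912 = (526 + 2*√(-3/2))*912 = (526 + 2*(I*√6/2))*912 = (526 + I*√6)*912 = 479712 + 912*I*√6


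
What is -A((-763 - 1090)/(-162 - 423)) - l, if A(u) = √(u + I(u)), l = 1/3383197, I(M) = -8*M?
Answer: -1/3383197 - I*√843115/195 ≈ -2.9558e-7 - 4.7088*I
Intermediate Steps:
l = 1/3383197 ≈ 2.9558e-7
A(u) = √7*√(-u) (A(u) = √(u - 8*u) = √(-7*u) = √7*√(-u))
-A((-763 - 1090)/(-162 - 423)) - l = -√7*√(-(-763 - 1090)/(-162 - 423)) - 1*1/3383197 = -√7*√(-(-1853)/(-585)) - 1/3383197 = -√7*√(-(-1853)*(-1)/585) - 1/3383197 = -√7*√(-1*1853/585) - 1/3383197 = -√7*√(-1853/585) - 1/3383197 = -√7*I*√120445/195 - 1/3383197 = -I*√843115/195 - 1/3383197 = -1/3383197 - I*√843115/195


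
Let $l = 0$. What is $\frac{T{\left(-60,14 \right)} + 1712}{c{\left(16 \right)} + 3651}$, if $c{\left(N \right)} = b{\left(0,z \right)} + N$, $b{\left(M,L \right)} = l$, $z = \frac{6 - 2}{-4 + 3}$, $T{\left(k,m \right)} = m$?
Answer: $\frac{1726}{3667} \approx 0.47068$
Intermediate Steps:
$z = -4$ ($z = \frac{4}{-1} = 4 \left(-1\right) = -4$)
$b{\left(M,L \right)} = 0$
$c{\left(N \right)} = N$ ($c{\left(N \right)} = 0 + N = N$)
$\frac{T{\left(-60,14 \right)} + 1712}{c{\left(16 \right)} + 3651} = \frac{14 + 1712}{16 + 3651} = \frac{1726}{3667}$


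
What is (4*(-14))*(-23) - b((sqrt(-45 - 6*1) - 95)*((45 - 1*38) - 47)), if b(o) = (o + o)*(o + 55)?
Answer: -29133512 + 612400*I*sqrt(51) ≈ -2.9134e+7 + 4.3734e+6*I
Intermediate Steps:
b(o) = 2*o*(55 + o) (b(o) = (2*o)*(55 + o) = 2*o*(55 + o))
(4*(-14))*(-23) - b((sqrt(-45 - 6*1) - 95)*((45 - 1*38) - 47)) = (4*(-14))*(-23) - 2*(sqrt(-45 - 6*1) - 95)*((45 - 1*38) - 47)*(55 + (sqrt(-45 - 6*1) - 95)*((45 - 1*38) - 47)) = -56*(-23) - 2*(sqrt(-45 - 6) - 95)*((45 - 38) - 47)*(55 + (sqrt(-45 - 6) - 95)*((45 - 38) - 47)) = 1288 - 2*(sqrt(-51) - 95)*(7 - 47)*(55 + (sqrt(-51) - 95)*(7 - 47)) = 1288 - 2*(I*sqrt(51) - 95)*(-40)*(55 + (I*sqrt(51) - 95)*(-40)) = 1288 - 2*(-95 + I*sqrt(51))*(-40)*(55 + (-95 + I*sqrt(51))*(-40)) = 1288 - 2*(3800 - 40*I*sqrt(51))*(55 + (3800 - 40*I*sqrt(51))) = 1288 - 2*(3800 - 40*I*sqrt(51))*(3855 - 40*I*sqrt(51))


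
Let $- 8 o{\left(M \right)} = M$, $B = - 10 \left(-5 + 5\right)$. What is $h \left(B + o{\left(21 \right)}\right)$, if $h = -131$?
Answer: $\frac{2751}{8} \approx 343.88$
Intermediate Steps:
$B = 0$ ($B = \left(-10\right) 0 = 0$)
$o{\left(M \right)} = - \frac{M}{8}$
$h \left(B + o{\left(21 \right)}\right) = - 131 \left(0 - \frac{21}{8}\right) = \left(-131\right) \left(- \frac{21}{8}\right) = \frac{2751}{8}$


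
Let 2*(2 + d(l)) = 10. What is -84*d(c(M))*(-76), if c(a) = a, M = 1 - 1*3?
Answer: 19152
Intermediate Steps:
M = -2 (M = 1 - 3 = -2)
d(l) = 3 (d(l) = -2 + (½)*10 = -2 + 5 = 3)
-84*d(c(M))*(-76) = -84*3*(-76) = -252*(-76) = 19152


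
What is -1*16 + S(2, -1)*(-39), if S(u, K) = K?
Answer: 23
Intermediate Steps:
-1*16 + S(2, -1)*(-39) = -1*16 - 1*(-39) = -16 + 39 = 23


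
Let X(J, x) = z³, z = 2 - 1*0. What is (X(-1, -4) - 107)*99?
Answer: -9801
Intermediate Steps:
z = 2 (z = 2 + 0 = 2)
X(J, x) = 8 (X(J, x) = 2³ = 8)
(X(-1, -4) - 107)*99 = (8 - 107)*99 = -99*99 = -9801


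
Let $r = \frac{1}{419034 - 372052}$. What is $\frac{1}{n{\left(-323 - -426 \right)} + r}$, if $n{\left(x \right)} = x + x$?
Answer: $\frac{46982}{9678293} \approx 0.0048544$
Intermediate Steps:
$r = \frac{1}{46982} \approx 2.1285 \cdot 10^{-5}$
$n{\left(x \right)} = 2 x$
$\frac{1}{n{\left(-323 - -426 \right)} + r} = \frac{1}{2 \left(-323 - -426\right) + \frac{1}{46982}} = \frac{1}{2 \left(-323 + 426\right) + \frac{1}{46982}} = \frac{1}{2 \cdot 103 + \frac{1}{46982}} = \frac{1}{206 + \frac{1}{46982}} = \frac{1}{\frac{9678293}{46982}} = \frac{46982}{9678293}$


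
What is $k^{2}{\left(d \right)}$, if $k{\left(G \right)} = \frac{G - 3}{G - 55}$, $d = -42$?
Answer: $\frac{2025}{9409} \approx 0.21522$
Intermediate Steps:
$k{\left(G \right)} = \frac{-3 + G}{-55 + G}$
$k^{2}{\left(d \right)} = \left(\frac{-3 - 42}{-55 - 42}\right)^{2} = \left(\frac{1}{-97} \left(-45\right)\right)^{2} = \left(\left(- \frac{1}{97}\right) \left(-45\right)\right)^{2} = \left(\frac{45}{97}\right)^{2} = \frac{2025}{9409}$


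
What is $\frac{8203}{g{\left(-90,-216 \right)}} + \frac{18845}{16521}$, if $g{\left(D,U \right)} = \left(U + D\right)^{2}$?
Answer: $\frac{633364061}{515653452} \approx 1.2283$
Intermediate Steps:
$g{\left(D,U \right)} = \left(D + U\right)^{2}$
$\frac{8203}{g{\left(-90,-216 \right)}} + \frac{18845}{16521} = \frac{8203}{\left(-90 - 216\right)^{2}} + \frac{18845}{16521} = \frac{8203}{\left(-306\right)^{2}} + 18845 \cdot \frac{1}{16521} = \frac{8203}{93636} + \frac{18845}{16521} = \frac{633364061}{515653452}$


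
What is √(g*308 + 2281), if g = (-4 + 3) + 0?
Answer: √1973 ≈ 44.418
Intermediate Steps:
g = -1 (g = -1 + 0 = -1)
√(g*308 + 2281) = √(-1*308 + 2281) = √(-308 + 2281) = √1973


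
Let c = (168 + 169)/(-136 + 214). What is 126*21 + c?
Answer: 206725/78 ≈ 2650.3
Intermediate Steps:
c = 337/78 ≈ 4.3205
126*21 + c = 126*21 + 337/78 = 2646 + 337/78 = 206725/78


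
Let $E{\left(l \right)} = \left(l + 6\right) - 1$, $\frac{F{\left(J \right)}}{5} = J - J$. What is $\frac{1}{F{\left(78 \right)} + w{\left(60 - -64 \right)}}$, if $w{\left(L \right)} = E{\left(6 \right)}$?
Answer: $\frac{1}{11} \approx 0.090909$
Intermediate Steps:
$F{\left(J \right)} = 0$ ($F{\left(J \right)} = 5 \left(J - J\right) = 5 \cdot 0 = 0$)
$E{\left(l \right)} = 5 + l$ ($E{\left(l \right)} = \left(6 + l\right) - 1 = 5 + l$)
$w{\left(L \right)} = 11$ ($w{\left(L \right)} = 5 + 6 = 11$)
$\frac{1}{F{\left(78 \right)} + w{\left(60 - -64 \right)}} = \frac{1}{0 + 11} = \frac{1}{11}$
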